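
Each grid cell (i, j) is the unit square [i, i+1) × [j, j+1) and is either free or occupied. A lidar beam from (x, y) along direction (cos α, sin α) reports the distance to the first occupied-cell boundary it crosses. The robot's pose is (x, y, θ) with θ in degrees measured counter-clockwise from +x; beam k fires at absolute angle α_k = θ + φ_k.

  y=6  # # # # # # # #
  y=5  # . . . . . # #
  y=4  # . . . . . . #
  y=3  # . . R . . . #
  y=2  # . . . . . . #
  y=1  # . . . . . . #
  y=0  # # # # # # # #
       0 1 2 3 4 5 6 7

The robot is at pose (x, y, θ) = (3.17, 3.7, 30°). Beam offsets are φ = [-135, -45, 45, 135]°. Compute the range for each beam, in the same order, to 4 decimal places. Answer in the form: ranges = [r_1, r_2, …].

ranges = [2.7952, 3.9651, 2.3811, 2.2465]

beam 1: φ=-135°, α=255°
  direction (-0.2588, -0.9659); cell (3,3); t to first gridline: x 0.6568, y 0.7247 (then +3.8637 / +1.0353)
    (2,3) via x @ 0.6568
    (2,2) via y @ 0.7247
    (2,1) via y @ 1.7600
    (2,0) via y @ 2.7952  # hit
  → r_1 = 2.7952
beam 2: φ=-45°, α=345°
  direction (0.9659, -0.2588); cell (3,3); t to first gridline: x 0.8593, y 2.7046 (then +1.0353 / +3.8637)
    (4,3) via x @ 0.8593
    (5,3) via x @ 1.8946
    (5,2) via y @ 2.7046
    (6,2) via x @ 2.9298
    (7,2) via x @ 3.9651  # hit
  → r_2 = 3.9651
beam 3: φ=45°, α=75°
  direction (0.2588, 0.9659); cell (3,3); t to first gridline: x 3.2069, y 0.3106 (then +3.8637 / +1.0353)
    (3,4) via y @ 0.3106
    (3,5) via y @ 1.3459
    (3,6) via y @ 2.3811  # hit
  → r_3 = 2.3811
beam 4: φ=135°, α=165°
  direction (-0.9659, 0.2588); cell (3,3); t to first gridline: x 0.1760, y 1.1591 (then +1.0353 / +3.8637)
    (2,3) via x @ 0.1760
    (2,4) via y @ 1.1591
    (1,4) via x @ 1.2113
    (0,4) via x @ 2.2465  # hit
  → r_4 = 2.2465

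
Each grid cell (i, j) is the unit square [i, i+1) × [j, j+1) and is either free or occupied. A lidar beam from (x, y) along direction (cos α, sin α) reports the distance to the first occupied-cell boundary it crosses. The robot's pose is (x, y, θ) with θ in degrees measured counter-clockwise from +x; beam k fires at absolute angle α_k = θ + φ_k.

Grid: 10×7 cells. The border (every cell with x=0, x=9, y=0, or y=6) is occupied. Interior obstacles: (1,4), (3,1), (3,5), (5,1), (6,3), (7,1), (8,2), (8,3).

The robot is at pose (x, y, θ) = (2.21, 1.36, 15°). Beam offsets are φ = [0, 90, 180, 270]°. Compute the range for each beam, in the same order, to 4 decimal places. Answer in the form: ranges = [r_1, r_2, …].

beam 1: φ=0°, α=15°
  dir = (cos 15°, sin 15°) = (0.9659, 0.2588); from cell (2,1)
  next x-line at t=0.8179, next y-line at t=2.4728; Δt_x=1.0353, Δt_y=3.8637
    x: enter (3,1) at t=0.8179 ← occupied
  → r_1 = 0.8179
beam 2: φ=90°, α=105°
  dir = (cos 105°, sin 105°) = (-0.2588, 0.9659); from cell (2,1)
  next x-line at t=0.8114, next y-line at t=0.6626; Δt_x=3.8637, Δt_y=1.0353
    y: enter (2,2) at t=0.6626
    x: enter (1,2) at t=0.8114
    y: enter (1,3) at t=1.6979
    y: enter (1,4) at t=2.7331 ← occupied
  → r_2 = 2.7331
beam 3: φ=180°, α=195°
  dir = (cos 195°, sin 195°) = (-0.9659, -0.2588); from cell (2,1)
  next x-line at t=0.2174, next y-line at t=1.3909; Δt_x=1.0353, Δt_y=3.8637
    x: enter (1,1) at t=0.2174
    x: enter (0,1) at t=1.2527 ← occupied
  → r_3 = 1.2527
beam 4: φ=270°, α=285°
  dir = (cos 285°, sin 285°) = (0.2588, -0.9659); from cell (2,1)
  next x-line at t=3.0523, next y-line at t=0.3727; Δt_x=3.8637, Δt_y=1.0353
    y: enter (2,0) at t=0.3727 ← occupied
  → r_4 = 0.3727

ranges = [0.8179, 2.7331, 1.2527, 0.3727]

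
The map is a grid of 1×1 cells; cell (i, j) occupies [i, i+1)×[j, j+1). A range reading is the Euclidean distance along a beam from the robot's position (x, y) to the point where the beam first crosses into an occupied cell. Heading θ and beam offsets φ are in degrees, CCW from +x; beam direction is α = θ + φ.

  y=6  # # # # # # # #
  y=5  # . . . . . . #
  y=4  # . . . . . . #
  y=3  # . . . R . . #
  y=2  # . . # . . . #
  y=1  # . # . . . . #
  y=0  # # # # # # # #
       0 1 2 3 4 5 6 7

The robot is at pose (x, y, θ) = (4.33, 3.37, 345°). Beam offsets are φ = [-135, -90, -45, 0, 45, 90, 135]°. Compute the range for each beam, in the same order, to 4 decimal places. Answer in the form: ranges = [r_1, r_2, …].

beam 1: φ=-135°, α=210°
  dir = (cos 210°, sin 210°) = (-0.8660, -0.5000); from cell (4,3)
  next x-line at t=0.3811, next y-line at t=0.7400; Δt_x=1.1547, Δt_y=2.0000
    x: enter (3,3) at t=0.3811
    y: enter (3,2) at t=0.7400 ← occupied
  → r_1 = 0.7400
beam 2: φ=-90°, α=255°
  dir = (cos 255°, sin 255°) = (-0.2588, -0.9659); from cell (4,3)
  next x-line at t=1.2750, next y-line at t=0.3831; Δt_x=3.8637, Δt_y=1.0353
    y: enter (4,2) at t=0.3831
    x: enter (3,2) at t=1.2750 ← occupied
  → r_2 = 1.2750
beam 3: φ=-45°, α=300°
  dir = (cos 300°, sin 300°) = (0.5000, -0.8660); from cell (4,3)
  next x-line at t=1.3400, next y-line at t=0.4272; Δt_x=2.0000, Δt_y=1.1547
    y: enter (4,2) at t=0.4272
    x: enter (5,2) at t=1.3400
    y: enter (5,1) at t=1.5819
    y: enter (5,0) at t=2.7366 ← occupied
  → r_3 = 2.7366
beam 4: φ=0°, α=345°
  dir = (cos 345°, sin 345°) = (0.9659, -0.2588); from cell (4,3)
  next x-line at t=0.6936, next y-line at t=1.4296; Δt_x=1.0353, Δt_y=3.8637
    x: enter (5,3) at t=0.6936
    y: enter (5,2) at t=1.4296
    x: enter (6,2) at t=1.7289
    x: enter (7,2) at t=2.7642 ← occupied
  → r_4 = 2.7642
beam 5: φ=45°, α=30°
  dir = (cos 30°, sin 30°) = (0.8660, 0.5000); from cell (4,3)
  next x-line at t=0.7736, next y-line at t=1.2600; Δt_x=1.1547, Δt_y=2.0000
    x: enter (5,3) at t=0.7736
    y: enter (5,4) at t=1.2600
    x: enter (6,4) at t=1.9283
    x: enter (7,4) at t=3.0831 ← occupied
  → r_5 = 3.0831
beam 6: φ=90°, α=75°
  dir = (cos 75°, sin 75°) = (0.2588, 0.9659); from cell (4,3)
  next x-line at t=2.5887, next y-line at t=0.6522; Δt_x=3.8637, Δt_y=1.0353
    y: enter (4,4) at t=0.6522
    y: enter (4,5) at t=1.6875
    x: enter (5,5) at t=2.5887
    y: enter (5,6) at t=2.7228 ← occupied
  → r_6 = 2.7228
beam 7: φ=135°, α=120°
  dir = (cos 120°, sin 120°) = (-0.5000, 0.8660); from cell (4,3)
  next x-line at t=0.6600, next y-line at t=0.7275; Δt_x=2.0000, Δt_y=1.1547
    x: enter (3,3) at t=0.6600
    y: enter (3,4) at t=0.7275
    y: enter (3,5) at t=1.8822
    x: enter (2,5) at t=2.6600
    y: enter (2,6) at t=3.0369 ← occupied
  → r_7 = 3.0369

ranges = [0.7400, 1.2750, 2.7366, 2.7642, 3.0831, 2.7228, 3.0369]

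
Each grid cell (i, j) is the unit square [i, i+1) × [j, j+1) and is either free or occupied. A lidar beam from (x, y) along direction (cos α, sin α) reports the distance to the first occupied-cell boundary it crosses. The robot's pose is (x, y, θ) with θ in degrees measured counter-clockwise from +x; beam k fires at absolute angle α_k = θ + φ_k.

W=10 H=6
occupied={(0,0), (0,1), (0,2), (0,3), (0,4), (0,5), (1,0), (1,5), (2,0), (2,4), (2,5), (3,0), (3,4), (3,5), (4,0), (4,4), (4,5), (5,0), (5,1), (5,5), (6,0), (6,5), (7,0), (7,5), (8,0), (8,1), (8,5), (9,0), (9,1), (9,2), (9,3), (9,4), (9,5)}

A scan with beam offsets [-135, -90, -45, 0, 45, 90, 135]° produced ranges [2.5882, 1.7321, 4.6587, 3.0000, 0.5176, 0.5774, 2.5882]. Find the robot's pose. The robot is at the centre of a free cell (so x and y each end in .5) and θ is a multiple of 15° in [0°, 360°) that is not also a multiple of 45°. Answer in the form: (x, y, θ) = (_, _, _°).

(x, y, θ) = (5.5, 2.5, 210°)

The pose lattice has 27·16 = 432 candidates. Test each by forward raycasting.
  (6.5, 1.5, 15°): beam 1 = 0.5774 ≠ 2.5882 ✗
  (4.5, 2.5, 15°): beam 1 = 1.7321 ≠ 2.5882 ✗
  (1.5, 3.5, 120°): beam 1 = 6.7293 ≠ 2.5882 ✗
  (8.5, 2.5, 300°): beam 1 = 5.7956 ≠ 2.5882 ✗
  (6.5, 3.5, 120°): beam 2 = 2.8868 ≠ 1.7321 ✗
  …
  (5.5, 2.5, 210°): r_1=2.5882, r_2=1.7321, r_3=4.6587, r_4=3.0000, r_5=0.5176, r_6=0.5774, r_7=2.5882 — all match ✓
Only this pose fits every beam.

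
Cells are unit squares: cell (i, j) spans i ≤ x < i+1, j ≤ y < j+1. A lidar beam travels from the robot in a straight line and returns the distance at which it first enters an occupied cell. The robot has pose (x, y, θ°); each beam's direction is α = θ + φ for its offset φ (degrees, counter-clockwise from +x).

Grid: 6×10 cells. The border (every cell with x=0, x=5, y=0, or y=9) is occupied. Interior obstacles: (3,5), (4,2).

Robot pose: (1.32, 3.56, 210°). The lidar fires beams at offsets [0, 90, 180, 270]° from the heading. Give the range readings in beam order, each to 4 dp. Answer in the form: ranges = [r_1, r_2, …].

beam 1: φ=0°, α=210°
  dir = (cos 210°, sin 210°) = (-0.8660, -0.5000); from cell (1,3)
  next x-line at t=0.3695, next y-line at t=1.1200; Δt_x=1.1547, Δt_y=2.0000
    x: enter (0,3) at t=0.3695 ← occupied
  → r_1 = 0.3695
beam 2: φ=90°, α=300°
  dir = (cos 300°, sin 300°) = (0.5000, -0.8660); from cell (1,3)
  next x-line at t=1.3600, next y-line at t=0.6466; Δt_x=2.0000, Δt_y=1.1547
    y: enter (1,2) at t=0.6466
    x: enter (2,2) at t=1.3600
    y: enter (2,1) at t=1.8013
    y: enter (2,0) at t=2.9560 ← occupied
  → r_2 = 2.9560
beam 3: φ=180°, α=30°
  dir = (cos 30°, sin 30°) = (0.8660, 0.5000); from cell (1,3)
  next x-line at t=0.7852, next y-line at t=0.8800; Δt_x=1.1547, Δt_y=2.0000
    x: enter (2,3) at t=0.7852
    y: enter (2,4) at t=0.8800
    x: enter (3,4) at t=1.9399
    y: enter (3,5) at t=2.8800 ← occupied
  → r_3 = 2.8800
beam 4: φ=270°, α=120°
  dir = (cos 120°, sin 120°) = (-0.5000, 0.8660); from cell (1,3)
  next x-line at t=0.6400, next y-line at t=0.5081; Δt_x=2.0000, Δt_y=1.1547
    y: enter (1,4) at t=0.5081
    x: enter (0,4) at t=0.6400 ← occupied
  → r_4 = 0.6400

ranges = [0.3695, 2.9560, 2.8800, 0.6400]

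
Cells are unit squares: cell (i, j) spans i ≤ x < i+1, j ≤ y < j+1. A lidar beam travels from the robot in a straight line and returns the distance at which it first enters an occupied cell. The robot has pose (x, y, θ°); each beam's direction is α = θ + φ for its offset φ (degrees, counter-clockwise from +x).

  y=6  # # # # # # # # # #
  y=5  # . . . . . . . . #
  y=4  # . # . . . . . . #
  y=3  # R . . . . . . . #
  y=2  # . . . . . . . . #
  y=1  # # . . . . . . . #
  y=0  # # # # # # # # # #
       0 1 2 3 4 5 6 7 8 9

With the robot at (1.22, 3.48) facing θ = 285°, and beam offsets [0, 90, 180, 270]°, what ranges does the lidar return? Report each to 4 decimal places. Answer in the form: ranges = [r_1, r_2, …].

beam 1: φ=0°, α=285°
  direction (0.2588, -0.9659); cell (1,3); t to first gridline: x 3.0137, y 0.4969 (then +3.8637 / +1.0353)
    (1,2) via y @ 0.4969
    (1,1) via y @ 1.5322  # hit
  → r_1 = 1.5322
beam 2: φ=90°, α=15°
  direction (0.9659, 0.2588); cell (1,3); t to first gridline: x 0.8075, y 2.0091 (then +1.0353 / +3.8637)
    (2,3) via x @ 0.8075
    (3,3) via x @ 1.8428
    (3,4) via y @ 2.0091
    (4,4) via x @ 2.8781
    (5,4) via x @ 3.9133
    (6,4) via x @ 4.9486
    (6,5) via y @ 5.8728
    (7,5) via x @ 5.9839
    (8,5) via x @ 7.0192
    (9,5) via x @ 8.0544  # hit
  → r_2 = 8.0544
beam 3: φ=180°, α=105°
  direction (-0.2588, 0.9659); cell (1,3); t to first gridline: x 0.8500, y 0.5383 (then +3.8637 / +1.0353)
    (1,4) via y @ 0.5383
    (0,4) via x @ 0.8500  # hit
  → r_3 = 0.8500
beam 4: φ=270°, α=195°
  direction (-0.9659, -0.2588); cell (1,3); t to first gridline: x 0.2278, y 1.8546 (then +1.0353 / +3.8637)
    (0,3) via x @ 0.2278  # hit
  → r_4 = 0.2278

ranges = [1.5322, 8.0544, 0.8500, 0.2278]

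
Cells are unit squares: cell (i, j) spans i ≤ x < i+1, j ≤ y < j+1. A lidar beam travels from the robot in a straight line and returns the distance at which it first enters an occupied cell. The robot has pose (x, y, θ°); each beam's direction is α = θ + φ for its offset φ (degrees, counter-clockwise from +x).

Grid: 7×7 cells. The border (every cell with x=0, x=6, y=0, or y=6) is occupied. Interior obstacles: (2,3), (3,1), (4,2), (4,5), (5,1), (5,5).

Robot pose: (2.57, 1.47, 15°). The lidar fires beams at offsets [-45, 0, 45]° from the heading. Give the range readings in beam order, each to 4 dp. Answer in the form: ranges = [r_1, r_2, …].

ranges = [0.4965, 0.4452, 4.0761]

beam 1: φ=-45°, α=330°
  dir = (cos 330°, sin 330°) = (0.8660, -0.5000); from cell (2,1)
  next x-line at t=0.4965, next y-line at t=0.9400; Δt_x=1.1547, Δt_y=2.0000
    x: enter (3,1) at t=0.4965 ← occupied
  → r_1 = 0.4965
beam 2: φ=0°, α=15°
  dir = (cos 15°, sin 15°) = (0.9659, 0.2588); from cell (2,1)
  next x-line at t=0.4452, next y-line at t=2.0478; Δt_x=1.0353, Δt_y=3.8637
    x: enter (3,1) at t=0.4452 ← occupied
  → r_2 = 0.4452
beam 3: φ=45°, α=60°
  dir = (cos 60°, sin 60°) = (0.5000, 0.8660); from cell (2,1)
  next x-line at t=0.8600, next y-line at t=0.6120; Δt_x=2.0000, Δt_y=1.1547
    y: enter (2,2) at t=0.6120
    x: enter (3,2) at t=0.8600
    y: enter (3,3) at t=1.7667
    x: enter (4,3) at t=2.8600
    y: enter (4,4) at t=2.9214
    y: enter (4,5) at t=4.0761 ← occupied
  → r_3 = 4.0761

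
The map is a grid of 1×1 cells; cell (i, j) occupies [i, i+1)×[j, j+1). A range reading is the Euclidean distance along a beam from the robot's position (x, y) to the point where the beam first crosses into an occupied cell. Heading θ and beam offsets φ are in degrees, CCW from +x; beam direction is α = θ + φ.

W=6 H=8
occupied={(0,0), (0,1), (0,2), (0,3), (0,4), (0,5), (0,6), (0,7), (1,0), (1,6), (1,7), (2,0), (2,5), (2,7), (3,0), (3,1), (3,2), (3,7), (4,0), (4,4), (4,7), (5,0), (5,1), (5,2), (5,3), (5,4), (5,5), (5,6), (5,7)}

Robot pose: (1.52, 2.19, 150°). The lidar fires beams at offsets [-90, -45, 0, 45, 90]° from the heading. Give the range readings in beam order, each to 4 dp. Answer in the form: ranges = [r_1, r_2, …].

ranges = [5.5541, 2.0091, 0.6004, 0.5383, 1.0400]

beam 1: φ=-90°, α=60°
  d=(0.5000,0.8660)  start (1,2)  tX=0.9600 tY=0.9353  stride 1/|dx|=2.0000 1/|dy|=1.1547
    cross y-line → (1,3), t=0.9353
    cross x-line → (2,3), t=0.9600
    cross y-line → (2,4), t=2.0900
    cross x-line → (3,4), t=2.9600
    cross y-line → (3,5), t=3.2447
    cross y-line → (3,6), t=4.3994
    cross x-line → (4,6), t=4.9600
    cross y-line → (4,7), t=5.5541 (wall)
  → r_1 = 5.5541
beam 2: φ=-45°, α=105°
  d=(-0.2588,0.9659)  start (1,2)  tX=2.0091 tY=0.8386  stride 1/|dx|=3.8637 1/|dy|=1.0353
    cross y-line → (1,3), t=0.8386
    cross y-line → (1,4), t=1.8738
    cross x-line → (0,4), t=2.0091 (wall)
  → r_2 = 2.0091
beam 3: φ=0°, α=150°
  d=(-0.8660,0.5000)  start (1,2)  tX=0.6004 tY=1.6200  stride 1/|dx|=1.1547 1/|dy|=2.0000
    cross x-line → (0,2), t=0.6004 (wall)
  → r_3 = 0.6004
beam 4: φ=45°, α=195°
  d=(-0.9659,-0.2588)  start (1,2)  tX=0.5383 tY=0.7341  stride 1/|dx|=1.0353 1/|dy|=3.8637
    cross x-line → (0,2), t=0.5383 (wall)
  → r_4 = 0.5383
beam 5: φ=90°, α=240°
  d=(-0.5000,-0.8660)  start (1,2)  tX=1.0400 tY=0.2194  stride 1/|dx|=2.0000 1/|dy|=1.1547
    cross y-line → (1,1), t=0.2194
    cross x-line → (0,1), t=1.0400 (wall)
  → r_5 = 1.0400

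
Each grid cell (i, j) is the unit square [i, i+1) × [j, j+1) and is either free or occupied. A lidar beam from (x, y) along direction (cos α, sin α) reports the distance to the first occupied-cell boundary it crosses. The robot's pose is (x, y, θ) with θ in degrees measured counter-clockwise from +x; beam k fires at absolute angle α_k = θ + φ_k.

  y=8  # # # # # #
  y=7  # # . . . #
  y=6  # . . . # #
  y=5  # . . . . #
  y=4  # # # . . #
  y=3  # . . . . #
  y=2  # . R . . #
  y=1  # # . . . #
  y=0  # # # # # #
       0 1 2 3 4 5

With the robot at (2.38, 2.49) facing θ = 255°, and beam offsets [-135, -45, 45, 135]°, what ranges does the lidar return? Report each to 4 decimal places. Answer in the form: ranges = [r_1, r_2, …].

beam 1: φ=-135°, α=120°
  direction (-0.5000, 0.8660); cell (2,2); t to first gridline: x 0.7600, y 0.5889 (then +2.0000 / +1.1547)
    (2,3) via y @ 0.5889
    (1,3) via x @ 0.7600
    (1,4) via y @ 1.7436  # hit
  → r_1 = 1.7436
beam 2: φ=-45°, α=210°
  direction (-0.8660, -0.5000); cell (2,2); t to first gridline: x 0.4388, y 0.9800 (then +1.1547 / +2.0000)
    (1,2) via x @ 0.4388
    (1,1) via y @ 0.9800  # hit
  → r_2 = 0.9800
beam 3: φ=45°, α=300°
  direction (0.5000, -0.8660); cell (2,2); t to first gridline: x 1.2400, y 0.5658 (then +2.0000 / +1.1547)
    (2,1) via y @ 0.5658
    (3,1) via x @ 1.2400
    (3,0) via y @ 1.7205  # hit
  → r_3 = 1.7205
beam 4: φ=135°, α=30°
  direction (0.8660, 0.5000); cell (2,2); t to first gridline: x 0.7159, y 1.0200 (then +1.1547 / +2.0000)
    (3,2) via x @ 0.7159
    (3,3) via y @ 1.0200
    (4,3) via x @ 1.8706
    (4,4) via y @ 3.0200
    (5,4) via x @ 3.0253  # hit
  → r_4 = 3.0253

ranges = [1.7436, 0.9800, 1.7205, 3.0253]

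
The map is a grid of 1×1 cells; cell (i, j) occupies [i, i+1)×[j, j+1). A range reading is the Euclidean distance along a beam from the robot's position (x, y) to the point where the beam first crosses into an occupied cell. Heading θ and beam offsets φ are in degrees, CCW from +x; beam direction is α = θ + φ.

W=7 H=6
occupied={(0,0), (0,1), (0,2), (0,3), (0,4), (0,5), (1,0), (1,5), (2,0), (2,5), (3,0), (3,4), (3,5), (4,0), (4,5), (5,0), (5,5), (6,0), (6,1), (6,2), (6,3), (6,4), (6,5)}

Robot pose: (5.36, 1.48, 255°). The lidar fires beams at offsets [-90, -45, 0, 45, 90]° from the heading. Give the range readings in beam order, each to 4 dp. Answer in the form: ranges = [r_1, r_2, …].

beam 1: φ=-90°, α=165°
  direction (-0.9659, 0.2588); cell (5,1); t to first gridline: x 0.3727, y 2.0091 (then +1.0353 / +3.8637)
    (4,1) via x @ 0.3727
    (3,1) via x @ 1.4080
    (3,2) via y @ 2.0091
    (2,2) via x @ 2.4433
    (1,2) via x @ 3.4785
    (0,2) via x @ 4.5138  # hit
  → r_1 = 4.5138
beam 2: φ=-45°, α=210°
  direction (-0.8660, -0.5000); cell (5,1); t to first gridline: x 0.4157, y 0.9600 (then +1.1547 / +2.0000)
    (4,1) via x @ 0.4157
    (4,0) via y @ 0.9600  # hit
  → r_2 = 0.9600
beam 3: φ=0°, α=255°
  direction (-0.2588, -0.9659); cell (5,1); t to first gridline: x 1.3909, y 0.4969 (then +3.8637 / +1.0353)
    (5,0) via y @ 0.4969  # hit
  → r_3 = 0.4969
beam 4: φ=45°, α=300°
  direction (0.5000, -0.8660); cell (5,1); t to first gridline: x 1.2800, y 0.5543 (then +2.0000 / +1.1547)
    (5,0) via y @ 0.5543  # hit
  → r_4 = 0.5543
beam 5: φ=90°, α=345°
  direction (0.9659, -0.2588); cell (5,1); t to first gridline: x 0.6626, y 1.8546 (then +1.0353 / +3.8637)
    (6,1) via x @ 0.6626  # hit
  → r_5 = 0.6626

ranges = [4.5138, 0.9600, 0.4969, 0.5543, 0.6626]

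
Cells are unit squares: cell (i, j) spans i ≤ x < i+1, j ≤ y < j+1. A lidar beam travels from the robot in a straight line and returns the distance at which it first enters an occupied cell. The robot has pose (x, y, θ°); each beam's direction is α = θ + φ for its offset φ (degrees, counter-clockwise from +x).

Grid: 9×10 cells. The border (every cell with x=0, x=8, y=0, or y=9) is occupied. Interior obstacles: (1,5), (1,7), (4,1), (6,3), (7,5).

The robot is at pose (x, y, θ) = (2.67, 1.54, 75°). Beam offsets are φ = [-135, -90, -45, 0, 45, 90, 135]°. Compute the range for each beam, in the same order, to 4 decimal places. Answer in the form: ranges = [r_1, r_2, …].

ranges = [0.6235, 1.3769, 3.8452, 7.7232, 3.3400, 1.7289, 1.0800]

beam 1: φ=-135°, α=300°
  dir = (cos 300°, sin 300°) = (0.5000, -0.8660); from cell (2,1)
  next x-line at t=0.6600, next y-line at t=0.6235; Δt_x=2.0000, Δt_y=1.1547
    y: enter (2,0) at t=0.6235 ← occupied
  → r_1 = 0.6235
beam 2: φ=-90°, α=345°
  dir = (cos 345°, sin 345°) = (0.9659, -0.2588); from cell (2,1)
  next x-line at t=0.3416, next y-line at t=2.0864; Δt_x=1.0353, Δt_y=3.8637
    x: enter (3,1) at t=0.3416
    x: enter (4,1) at t=1.3769 ← occupied
  → r_2 = 1.3769
beam 3: φ=-45°, α=30°
  dir = (cos 30°, sin 30°) = (0.8660, 0.5000); from cell (2,1)
  next x-line at t=0.3811, next y-line at t=0.9200; Δt_x=1.1547, Δt_y=2.0000
    x: enter (3,1) at t=0.3811
    y: enter (3,2) at t=0.9200
    x: enter (4,2) at t=1.5358
    x: enter (5,2) at t=2.6905
    y: enter (5,3) at t=2.9200
    x: enter (6,3) at t=3.8452 ← occupied
  → r_3 = 3.8452
beam 4: φ=0°, α=75°
  dir = (cos 75°, sin 75°) = (0.2588, 0.9659); from cell (2,1)
  next x-line at t=1.2750, next y-line at t=0.4762; Δt_x=3.8637, Δt_y=1.0353
    y: enter (2,2) at t=0.4762
    x: enter (3,2) at t=1.2750
    y: enter (3,3) at t=1.5115
    y: enter (3,4) at t=2.5468
    y: enter (3,5) at t=3.5821
    y: enter (3,6) at t=4.6173
    x: enter (4,6) at t=5.1387
    y: enter (4,7) at t=5.6526
    y: enter (4,8) at t=6.6879
    y: enter (4,9) at t=7.7232 ← occupied
  → r_4 = 7.7232
beam 5: φ=45°, α=120°
  dir = (cos 120°, sin 120°) = (-0.5000, 0.8660); from cell (2,1)
  next x-line at t=1.3400, next y-line at t=0.5312; Δt_x=2.0000, Δt_y=1.1547
    y: enter (2,2) at t=0.5312
    x: enter (1,2) at t=1.3400
    y: enter (1,3) at t=1.6859
    y: enter (1,4) at t=2.8406
    x: enter (0,4) at t=3.3400 ← occupied
  → r_5 = 3.3400
beam 6: φ=90°, α=165°
  dir = (cos 165°, sin 165°) = (-0.9659, 0.2588); from cell (2,1)
  next x-line at t=0.6936, next y-line at t=1.7773; Δt_x=1.0353, Δt_y=3.8637
    x: enter (1,1) at t=0.6936
    x: enter (0,1) at t=1.7289 ← occupied
  → r_6 = 1.7289
beam 7: φ=135°, α=210°
  dir = (cos 210°, sin 210°) = (-0.8660, -0.5000); from cell (2,1)
  next x-line at t=0.7736, next y-line at t=1.0800; Δt_x=1.1547, Δt_y=2.0000
    x: enter (1,1) at t=0.7736
    y: enter (1,0) at t=1.0800 ← occupied
  → r_7 = 1.0800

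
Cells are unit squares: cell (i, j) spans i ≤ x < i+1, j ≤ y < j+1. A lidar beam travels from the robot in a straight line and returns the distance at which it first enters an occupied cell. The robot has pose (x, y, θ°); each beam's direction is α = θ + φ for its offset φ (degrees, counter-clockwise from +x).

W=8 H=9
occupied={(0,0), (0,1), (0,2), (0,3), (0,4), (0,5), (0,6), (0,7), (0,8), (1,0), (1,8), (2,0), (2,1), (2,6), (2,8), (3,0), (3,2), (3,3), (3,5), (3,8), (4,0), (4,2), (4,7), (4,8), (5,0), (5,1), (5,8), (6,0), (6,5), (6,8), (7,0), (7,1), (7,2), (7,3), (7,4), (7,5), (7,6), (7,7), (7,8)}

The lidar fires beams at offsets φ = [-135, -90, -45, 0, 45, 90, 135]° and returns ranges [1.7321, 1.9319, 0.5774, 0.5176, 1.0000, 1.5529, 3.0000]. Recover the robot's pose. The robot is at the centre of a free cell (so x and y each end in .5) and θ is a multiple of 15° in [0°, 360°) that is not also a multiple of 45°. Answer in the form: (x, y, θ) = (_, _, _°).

Candidates: 33 free-cell centres × 16 headings = 528 poses. Raycast each; keep the one whose scan matches to 4 dp.
  (1.5, 1.5, 15°): beam 1 = 0.5774 ≠ 1.7321 ✗
  (2.5, 5.5, 285°): beam 2 = 1.5529 ≠ 1.9319 ✗
  (5.5, 5.5, 150°): beam 1 = 0.5176 ≠ 1.7321 ✗
  …
  (6.5, 3.5, 15°): r_1=1.7321, r_2=1.9319, r_3=0.5774, r_4=0.5176, r_5=1.0000, r_6=1.5529, r_7=3.0000 — all match ✓
Only this pose fits every beam.

(x, y, θ) = (6.5, 3.5, 15°)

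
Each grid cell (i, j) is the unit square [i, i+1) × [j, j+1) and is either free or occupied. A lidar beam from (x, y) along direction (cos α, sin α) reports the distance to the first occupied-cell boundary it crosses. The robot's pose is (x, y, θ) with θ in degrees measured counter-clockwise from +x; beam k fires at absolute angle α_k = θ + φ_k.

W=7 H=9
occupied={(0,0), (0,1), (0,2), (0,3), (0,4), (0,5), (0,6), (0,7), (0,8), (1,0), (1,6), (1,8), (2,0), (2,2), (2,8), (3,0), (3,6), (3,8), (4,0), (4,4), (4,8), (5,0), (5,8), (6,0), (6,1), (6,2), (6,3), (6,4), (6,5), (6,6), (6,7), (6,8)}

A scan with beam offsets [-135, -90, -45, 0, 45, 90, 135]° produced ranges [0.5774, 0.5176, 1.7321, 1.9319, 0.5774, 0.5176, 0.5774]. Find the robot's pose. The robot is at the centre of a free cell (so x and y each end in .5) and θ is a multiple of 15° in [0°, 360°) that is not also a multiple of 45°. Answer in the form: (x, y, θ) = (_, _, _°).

Candidates: 31 free-cell centres × 16 headings = 496 poses. Raycast each; keep the one whose scan matches to 4 dp.
  (3.5, 4.5, 300°): beam 1 = 2.5882 ≠ 0.5774 ✗
  (3.5, 7.5, 210°): beam 1 = 0.5176 ≠ 0.5774 ✗
  (1.5, 3.5, 300°): beam 1 = 0.5176 ≠ 0.5774 ✗
  (1.5, 7.5, 210°): beam 1 = 0.5176 ≠ 0.5774 ✗
  …
  (1.5, 7.5, 15°): r_1=0.5774, r_2=0.5176, r_3=1.7321, r_4=1.9319, r_5=0.5774, r_6=0.5176, r_7=0.5774 — all match ✓
Only this pose fits every beam.

(x, y, θ) = (1.5, 7.5, 15°)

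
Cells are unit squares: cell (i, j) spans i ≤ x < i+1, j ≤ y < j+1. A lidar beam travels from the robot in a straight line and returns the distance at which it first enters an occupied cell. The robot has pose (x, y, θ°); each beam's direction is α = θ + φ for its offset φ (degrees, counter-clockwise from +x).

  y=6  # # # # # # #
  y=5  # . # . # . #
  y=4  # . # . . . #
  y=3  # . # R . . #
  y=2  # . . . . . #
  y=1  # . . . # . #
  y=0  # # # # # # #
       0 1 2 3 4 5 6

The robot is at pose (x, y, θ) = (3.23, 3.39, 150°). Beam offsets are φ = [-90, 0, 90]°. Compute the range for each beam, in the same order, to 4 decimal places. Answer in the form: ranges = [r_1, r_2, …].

beam 1: φ=-90°, α=60°
  d=(0.5000,0.8660)  start (3,3)  tX=1.5400 tY=0.7044  stride 1/|dx|=2.0000 1/|dy|=1.1547
    cross y-line → (3,4), t=0.7044
    cross x-line → (4,4), t=1.5400
    cross y-line → (4,5), t=1.8591 (wall)
  → r_1 = 1.8591
beam 2: φ=0°, α=150°
  d=(-0.8660,0.5000)  start (3,3)  tX=0.2656 tY=1.2200  stride 1/|dx|=1.1547 1/|dy|=2.0000
    cross x-line → (2,3), t=0.2656 (wall)
  → r_2 = 0.2656
beam 3: φ=90°, α=240°
  d=(-0.5000,-0.8660)  start (3,3)  tX=0.4600 tY=0.4503  stride 1/|dx|=2.0000 1/|dy|=1.1547
    cross y-line → (3,2), t=0.4503
    cross x-line → (2,2), t=0.4600
    cross y-line → (2,1), t=1.6050
    cross x-line → (1,1), t=2.4600
    cross y-line → (1,0), t=2.7597 (wall)
  → r_3 = 2.7597

ranges = [1.8591, 0.2656, 2.7597]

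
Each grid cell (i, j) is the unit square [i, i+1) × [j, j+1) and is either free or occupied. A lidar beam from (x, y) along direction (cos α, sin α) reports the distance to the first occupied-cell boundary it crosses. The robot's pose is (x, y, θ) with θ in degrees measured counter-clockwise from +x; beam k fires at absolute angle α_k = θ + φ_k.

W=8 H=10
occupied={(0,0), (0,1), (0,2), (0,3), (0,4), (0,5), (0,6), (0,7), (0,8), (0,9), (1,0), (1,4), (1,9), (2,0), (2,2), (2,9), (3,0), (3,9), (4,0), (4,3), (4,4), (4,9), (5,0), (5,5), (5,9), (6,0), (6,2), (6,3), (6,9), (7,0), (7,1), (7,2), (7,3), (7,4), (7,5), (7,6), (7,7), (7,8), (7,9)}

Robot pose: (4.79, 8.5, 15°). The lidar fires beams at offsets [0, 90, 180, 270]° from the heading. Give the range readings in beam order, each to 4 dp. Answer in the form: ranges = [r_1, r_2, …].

ranges = [1.9319, 0.5176, 3.9237, 2.5882]

beam 1: φ=0°, α=15°
  cosα=0.9659 sinα=0.2588 | (4,8) | tMaxX 0.2174 tMaxY 1.9319 | tΔX 1.0353 tΔY 3.8637
    t=0.2174 [x] (5,8)
    t=1.2527 [x] (6,8)
    t=1.9319 [y] (6,9) — stop
  → r_1 = 1.9319
beam 2: φ=90°, α=105°
  cosα=-0.2588 sinα=0.9659 | (4,8) | tMaxX 3.0523 tMaxY 0.5176 | tΔX 3.8637 tΔY 1.0353
    t=0.5176 [y] (4,9) — stop
  → r_2 = 0.5176
beam 3: φ=180°, α=195°
  cosα=-0.9659 sinα=-0.2588 | (4,8) | tMaxX 0.8179 tMaxY 1.9319 | tΔX 1.0353 tΔY 3.8637
    t=0.8179 [x] (3,8)
    t=1.8531 [x] (2,8)
    t=1.9319 [y] (2,7)
    t=2.8884 [x] (1,7)
    t=3.9237 [x] (0,7) — stop
  → r_3 = 3.9237
beam 4: φ=270°, α=285°
  cosα=0.2588 sinα=-0.9659 | (4,8) | tMaxX 0.8114 tMaxY 0.5176 | tΔX 3.8637 tΔY 1.0353
    t=0.5176 [y] (4,7)
    t=0.8114 [x] (5,7)
    t=1.5529 [y] (5,6)
    t=2.5882 [y] (5,5) — stop
  → r_4 = 2.5882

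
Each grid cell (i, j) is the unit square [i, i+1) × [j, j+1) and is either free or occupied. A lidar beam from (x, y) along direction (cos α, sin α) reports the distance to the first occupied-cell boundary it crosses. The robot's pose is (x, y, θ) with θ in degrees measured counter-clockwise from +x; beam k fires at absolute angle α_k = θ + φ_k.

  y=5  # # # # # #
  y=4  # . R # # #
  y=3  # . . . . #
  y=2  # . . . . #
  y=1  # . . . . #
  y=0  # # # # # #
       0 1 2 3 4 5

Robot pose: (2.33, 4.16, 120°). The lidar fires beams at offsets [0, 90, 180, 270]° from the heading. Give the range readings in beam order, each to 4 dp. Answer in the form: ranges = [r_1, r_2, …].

ranges = [0.9699, 1.5358, 3.6489, 0.7736]

beam 1: φ=0°, α=120°
  cosα=-0.5000 sinα=0.8660 | (2,4) | tMaxX 0.6600 tMaxY 0.9699 | tΔX 2.0000 tΔY 1.1547
    t=0.6600 [x] (1,4)
    t=0.9699 [y] (1,5) — stop
  → r_1 = 0.9699
beam 2: φ=90°, α=210°
  cosα=-0.8660 sinα=-0.5000 | (2,4) | tMaxX 0.3811 tMaxY 0.3200 | tΔX 1.1547 tΔY 2.0000
    t=0.3200 [y] (2,3)
    t=0.3811 [x] (1,3)
    t=1.5358 [x] (0,3) — stop
  → r_2 = 1.5358
beam 3: φ=180°, α=300°
  cosα=0.5000 sinα=-0.8660 | (2,4) | tMaxX 1.3400 tMaxY 0.1848 | tΔX 2.0000 tΔY 1.1547
    t=0.1848 [y] (2,3)
    t=1.3395 [y] (2,2)
    t=1.3400 [x] (3,2)
    t=2.4942 [y] (3,1)
    t=3.3400 [x] (4,1)
    t=3.6489 [y] (4,0) — stop
  → r_3 = 3.6489
beam 4: φ=270°, α=30°
  cosα=0.8660 sinα=0.5000 | (2,4) | tMaxX 0.7736 tMaxY 1.6800 | tΔX 1.1547 tΔY 2.0000
    t=0.7736 [x] (3,4) — stop
  → r_4 = 0.7736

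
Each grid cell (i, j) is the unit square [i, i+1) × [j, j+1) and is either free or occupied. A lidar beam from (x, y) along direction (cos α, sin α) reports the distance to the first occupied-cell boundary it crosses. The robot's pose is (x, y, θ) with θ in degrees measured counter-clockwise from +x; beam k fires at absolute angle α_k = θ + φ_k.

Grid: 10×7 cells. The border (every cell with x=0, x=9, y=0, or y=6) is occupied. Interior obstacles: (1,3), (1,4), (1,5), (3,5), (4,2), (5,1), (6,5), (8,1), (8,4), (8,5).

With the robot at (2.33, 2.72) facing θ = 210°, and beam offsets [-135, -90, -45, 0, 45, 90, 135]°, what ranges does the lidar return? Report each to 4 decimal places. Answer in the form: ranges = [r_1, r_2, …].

ranges = [2.5887, 0.6600, 1.0818, 1.5358, 1.7807, 1.9861, 1.7289]

beam 1: φ=-135°, α=75°
  direction (0.2588, 0.9659); cell (2,2); t to first gridline: x 2.5887, y 0.2899 (then +3.8637 / +1.0353)
    (2,3) via y @ 0.2899
    (2,4) via y @ 1.3252
    (2,5) via y @ 2.3604
    (3,5) via x @ 2.5887  # hit
  → r_1 = 2.5887
beam 2: φ=-90°, α=120°
  direction (-0.5000, 0.8660); cell (2,2); t to first gridline: x 0.6600, y 0.3233 (then +2.0000 / +1.1547)
    (2,3) via y @ 0.3233
    (1,3) via x @ 0.6600  # hit
  → r_2 = 0.6600
beam 3: φ=-45°, α=165°
  direction (-0.9659, 0.2588); cell (2,2); t to first gridline: x 0.3416, y 1.0818 (then +1.0353 / +3.8637)
    (1,2) via x @ 0.3416
    (1,3) via y @ 1.0818  # hit
  → r_3 = 1.0818
beam 4: φ=0°, α=210°
  direction (-0.8660, -0.5000); cell (2,2); t to first gridline: x 0.3811, y 1.4400 (then +1.1547 / +2.0000)
    (1,2) via x @ 0.3811
    (1,1) via y @ 1.4400
    (0,1) via x @ 1.5358  # hit
  → r_4 = 1.5358
beam 5: φ=45°, α=255°
  direction (-0.2588, -0.9659); cell (2,2); t to first gridline: x 1.2750, y 0.7454 (then +3.8637 / +1.0353)
    (2,1) via y @ 0.7454
    (1,1) via x @ 1.2750
    (1,0) via y @ 1.7807  # hit
  → r_5 = 1.7807
beam 6: φ=90°, α=300°
  direction (0.5000, -0.8660); cell (2,2); t to first gridline: x 1.3400, y 0.8314 (then +2.0000 / +1.1547)
    (2,1) via y @ 0.8314
    (3,1) via x @ 1.3400
    (3,0) via y @ 1.9861  # hit
  → r_6 = 1.9861
beam 7: φ=135°, α=345°
  direction (0.9659, -0.2588); cell (2,2); t to first gridline: x 0.6936, y 2.7819 (then +1.0353 / +3.8637)
    (3,2) via x @ 0.6936
    (4,2) via x @ 1.7289  # hit
  → r_7 = 1.7289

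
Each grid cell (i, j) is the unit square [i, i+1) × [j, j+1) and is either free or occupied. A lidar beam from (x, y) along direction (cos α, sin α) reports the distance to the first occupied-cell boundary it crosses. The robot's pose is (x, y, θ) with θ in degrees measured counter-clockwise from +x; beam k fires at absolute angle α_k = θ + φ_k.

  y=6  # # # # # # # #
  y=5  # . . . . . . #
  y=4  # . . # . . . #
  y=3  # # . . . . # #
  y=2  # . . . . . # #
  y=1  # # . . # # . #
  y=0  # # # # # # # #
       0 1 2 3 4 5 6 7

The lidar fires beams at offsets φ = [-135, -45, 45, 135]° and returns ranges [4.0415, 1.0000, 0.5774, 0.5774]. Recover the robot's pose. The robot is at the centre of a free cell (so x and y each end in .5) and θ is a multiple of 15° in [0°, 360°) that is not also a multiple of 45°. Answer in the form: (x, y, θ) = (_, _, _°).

Enumerate (i+0.5, j+0.5, θ) over the 23 free cells and 16 admissible headings. For each, cast all 4 beams and compare to the given ranges.
  (2.5, 2.5, 105°): beam 1 = 1.7321 ≠ 4.0415 ✗
  (4.5, 5.5, 210°): beam 1 = 0.5176 ≠ 4.0415 ✗
  (3.5, 5.5, 255°): beam 1 = 0.5774 ≠ 4.0415 ✗
  …
  (5.5, 2.5, 255°): r_1=4.0415, r_2=1.0000, r_3=0.5774, r_4=0.5774 — all match ✓
Only this pose fits every beam.

(x, y, θ) = (5.5, 2.5, 255°)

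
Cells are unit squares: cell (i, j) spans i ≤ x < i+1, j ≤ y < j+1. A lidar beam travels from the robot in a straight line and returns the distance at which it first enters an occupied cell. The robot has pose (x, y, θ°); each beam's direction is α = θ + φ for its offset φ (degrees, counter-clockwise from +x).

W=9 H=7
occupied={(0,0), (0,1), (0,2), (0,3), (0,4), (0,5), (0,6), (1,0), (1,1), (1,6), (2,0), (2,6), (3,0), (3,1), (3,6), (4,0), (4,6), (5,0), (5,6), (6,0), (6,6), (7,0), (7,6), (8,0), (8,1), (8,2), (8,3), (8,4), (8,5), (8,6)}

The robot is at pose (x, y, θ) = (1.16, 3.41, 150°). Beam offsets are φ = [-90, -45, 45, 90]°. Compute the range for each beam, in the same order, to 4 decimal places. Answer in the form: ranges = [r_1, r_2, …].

beam 1: φ=-90°, α=60°
  cosα=0.5000 sinα=0.8660 | (1,3) | tMaxX 1.6800 tMaxY 0.6813 | tΔX 2.0000 tΔY 1.1547
    t=0.6813 [y] (1,4)
    t=1.6800 [x] (2,4)
    t=1.8360 [y] (2,5)
    t=2.9907 [y] (2,6) — stop
  → r_1 = 2.9907
beam 2: φ=-45°, α=105°
  cosα=-0.2588 sinα=0.9659 | (1,3) | tMaxX 0.6182 tMaxY 0.6108 | tΔX 3.8637 tΔY 1.0353
    t=0.6108 [y] (1,4)
    t=0.6182 [x] (0,4) — stop
  → r_2 = 0.6182
beam 3: φ=45°, α=195°
  cosα=-0.9659 sinα=-0.2588 | (1,3) | tMaxX 0.1656 tMaxY 1.5841 | tΔX 1.0353 tΔY 3.8637
    t=0.1656 [x] (0,3) — stop
  → r_3 = 0.1656
beam 4: φ=90°, α=240°
  cosα=-0.5000 sinα=-0.8660 | (1,3) | tMaxX 0.3200 tMaxY 0.4734 | tΔX 2.0000 tΔY 1.1547
    t=0.3200 [x] (0,3) — stop
  → r_4 = 0.3200

ranges = [2.9907, 0.6182, 0.1656, 0.3200]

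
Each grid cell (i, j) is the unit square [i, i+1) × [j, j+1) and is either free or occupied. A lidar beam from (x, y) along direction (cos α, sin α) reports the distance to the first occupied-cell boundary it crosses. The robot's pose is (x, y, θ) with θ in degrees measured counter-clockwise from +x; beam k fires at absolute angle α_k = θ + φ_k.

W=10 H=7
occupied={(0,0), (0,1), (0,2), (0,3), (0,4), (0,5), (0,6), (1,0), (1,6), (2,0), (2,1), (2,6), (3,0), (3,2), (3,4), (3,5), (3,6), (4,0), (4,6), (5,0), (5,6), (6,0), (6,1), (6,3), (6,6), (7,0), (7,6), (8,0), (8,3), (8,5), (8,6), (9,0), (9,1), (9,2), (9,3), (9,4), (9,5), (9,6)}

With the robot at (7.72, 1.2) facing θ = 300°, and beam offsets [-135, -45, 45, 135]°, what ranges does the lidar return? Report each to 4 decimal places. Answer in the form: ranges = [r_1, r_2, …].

ranges = [0.7454, 0.2071, 0.7727, 1.8635]

beam 1: φ=-135°, α=165°
  d=(-0.9659,0.2588)  start (7,1)  tX=0.7454 tY=3.0910  stride 1/|dx|=1.0353 1/|dy|=3.8637
    cross x-line → (6,1), t=0.7454 (wall)
  → r_1 = 0.7454
beam 2: φ=-45°, α=255°
  d=(-0.2588,-0.9659)  start (7,1)  tX=2.7819 tY=0.2071  stride 1/|dx|=3.8637 1/|dy|=1.0353
    cross y-line → (7,0), t=0.2071 (wall)
  → r_2 = 0.2071
beam 3: φ=45°, α=345°
  d=(0.9659,-0.2588)  start (7,1)  tX=0.2899 tY=0.7727  stride 1/|dx|=1.0353 1/|dy|=3.8637
    cross x-line → (8,1), t=0.2899
    cross y-line → (8,0), t=0.7727 (wall)
  → r_3 = 0.7727
beam 4: φ=135°, α=75°
  d=(0.2588,0.9659)  start (7,1)  tX=1.0818 tY=0.8282  stride 1/|dx|=3.8637 1/|dy|=1.0353
    cross y-line → (7,2), t=0.8282
    cross x-line → (8,2), t=1.0818
    cross y-line → (8,3), t=1.8635 (wall)
  → r_4 = 1.8635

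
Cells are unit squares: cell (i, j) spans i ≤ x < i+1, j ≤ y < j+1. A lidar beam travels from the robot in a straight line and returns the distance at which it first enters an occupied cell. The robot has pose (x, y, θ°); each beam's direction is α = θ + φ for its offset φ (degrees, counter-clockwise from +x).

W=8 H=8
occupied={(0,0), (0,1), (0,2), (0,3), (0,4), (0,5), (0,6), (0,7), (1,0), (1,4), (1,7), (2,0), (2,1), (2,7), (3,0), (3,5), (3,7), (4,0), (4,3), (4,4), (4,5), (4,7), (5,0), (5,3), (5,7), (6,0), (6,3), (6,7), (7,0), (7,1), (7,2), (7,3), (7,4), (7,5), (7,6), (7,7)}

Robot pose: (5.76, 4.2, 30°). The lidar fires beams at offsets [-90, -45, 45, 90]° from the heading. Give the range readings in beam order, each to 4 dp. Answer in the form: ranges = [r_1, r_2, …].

ranges = [0.2309, 0.7727, 2.8988, 1.5200]

beam 1: φ=-90°, α=300°
  d=(0.5000,-0.8660)  start (5,4)  tX=0.4800 tY=0.2309  stride 1/|dx|=2.0000 1/|dy|=1.1547
    cross y-line → (5,3), t=0.2309 (wall)
  → r_1 = 0.2309
beam 2: φ=-45°, α=345°
  d=(0.9659,-0.2588)  start (5,4)  tX=0.2485 tY=0.7727  stride 1/|dx|=1.0353 1/|dy|=3.8637
    cross x-line → (6,4), t=0.2485
    cross y-line → (6,3), t=0.7727 (wall)
  → r_2 = 0.7727
beam 3: φ=45°, α=75°
  d=(0.2588,0.9659)  start (5,4)  tX=0.9273 tY=0.8282  stride 1/|dx|=3.8637 1/|dy|=1.0353
    cross y-line → (5,5), t=0.8282
    cross x-line → (6,5), t=0.9273
    cross y-line → (6,6), t=1.8635
    cross y-line → (6,7), t=2.8988 (wall)
  → r_3 = 2.8988
beam 4: φ=90°, α=120°
  d=(-0.5000,0.8660)  start (5,4)  tX=1.5200 tY=0.9238  stride 1/|dx|=2.0000 1/|dy|=1.1547
    cross y-line → (5,5), t=0.9238
    cross x-line → (4,5), t=1.5200 (wall)
  → r_4 = 1.5200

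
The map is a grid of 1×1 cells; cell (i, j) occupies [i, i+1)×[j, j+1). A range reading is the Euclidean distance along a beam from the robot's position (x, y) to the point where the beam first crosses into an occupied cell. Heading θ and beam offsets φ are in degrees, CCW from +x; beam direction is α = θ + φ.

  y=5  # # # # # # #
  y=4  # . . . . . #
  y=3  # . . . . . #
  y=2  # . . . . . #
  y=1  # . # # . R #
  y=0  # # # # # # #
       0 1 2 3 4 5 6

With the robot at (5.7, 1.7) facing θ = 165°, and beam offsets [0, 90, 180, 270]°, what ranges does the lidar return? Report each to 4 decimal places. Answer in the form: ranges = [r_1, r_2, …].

ranges = [4.8658, 0.7247, 0.3106, 1.1591]

beam 1: φ=0°, α=165°
  dir = (cos 165°, sin 165°) = (-0.9659, 0.2588); from cell (5,1)
  next x-line at t=0.7247, next y-line at t=1.1591; Δt_x=1.0353, Δt_y=3.8637
    x: enter (4,1) at t=0.7247
    y: enter (4,2) at t=1.1591
    x: enter (3,2) at t=1.7600
    x: enter (2,2) at t=2.7952
    x: enter (1,2) at t=3.8305
    x: enter (0,2) at t=4.8658 ← occupied
  → r_1 = 4.8658
beam 2: φ=90°, α=255°
  dir = (cos 255°, sin 255°) = (-0.2588, -0.9659); from cell (5,1)
  next x-line at t=2.7046, next y-line at t=0.7247; Δt_x=3.8637, Δt_y=1.0353
    y: enter (5,0) at t=0.7247 ← occupied
  → r_2 = 0.7247
beam 3: φ=180°, α=345°
  dir = (cos 345°, sin 345°) = (0.9659, -0.2588); from cell (5,1)
  next x-line at t=0.3106, next y-line at t=2.7046; Δt_x=1.0353, Δt_y=3.8637
    x: enter (6,1) at t=0.3106 ← occupied
  → r_3 = 0.3106
beam 4: φ=270°, α=75°
  dir = (cos 75°, sin 75°) = (0.2588, 0.9659); from cell (5,1)
  next x-line at t=1.1591, next y-line at t=0.3106; Δt_x=3.8637, Δt_y=1.0353
    y: enter (5,2) at t=0.3106
    x: enter (6,2) at t=1.1591 ← occupied
  → r_4 = 1.1591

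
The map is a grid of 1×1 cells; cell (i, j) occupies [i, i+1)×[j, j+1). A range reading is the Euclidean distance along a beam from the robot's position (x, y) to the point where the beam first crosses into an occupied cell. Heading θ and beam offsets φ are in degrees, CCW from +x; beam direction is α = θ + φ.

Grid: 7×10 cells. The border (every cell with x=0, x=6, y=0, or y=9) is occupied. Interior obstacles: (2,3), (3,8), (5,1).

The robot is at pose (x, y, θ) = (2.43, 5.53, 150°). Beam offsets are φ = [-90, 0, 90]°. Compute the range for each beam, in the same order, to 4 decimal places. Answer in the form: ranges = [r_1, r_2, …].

ranges = [2.8521, 1.6512, 2.8600]

beam 1: φ=-90°, α=60°
  dir = (cos 60°, sin 60°) = (0.5000, 0.8660); from cell (2,5)
  next x-line at t=1.1400, next y-line at t=0.5427; Δt_x=2.0000, Δt_y=1.1547
    y: enter (2,6) at t=0.5427
    x: enter (3,6) at t=1.1400
    y: enter (3,7) at t=1.6974
    y: enter (3,8) at t=2.8521 ← occupied
  → r_1 = 2.8521
beam 2: φ=0°, α=150°
  dir = (cos 150°, sin 150°) = (-0.8660, 0.5000); from cell (2,5)
  next x-line at t=0.4965, next y-line at t=0.9400; Δt_x=1.1547, Δt_y=2.0000
    x: enter (1,5) at t=0.4965
    y: enter (1,6) at t=0.9400
    x: enter (0,6) at t=1.6512 ← occupied
  → r_2 = 1.6512
beam 3: φ=90°, α=240°
  dir = (cos 240°, sin 240°) = (-0.5000, -0.8660); from cell (2,5)
  next x-line at t=0.8600, next y-line at t=0.6120; Δt_x=2.0000, Δt_y=1.1547
    y: enter (2,4) at t=0.6120
    x: enter (1,4) at t=0.8600
    y: enter (1,3) at t=1.7667
    x: enter (0,3) at t=2.8600 ← occupied
  → r_3 = 2.8600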